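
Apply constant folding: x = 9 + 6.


9 + 6 = 15 at compile time
Optimized: x = 15


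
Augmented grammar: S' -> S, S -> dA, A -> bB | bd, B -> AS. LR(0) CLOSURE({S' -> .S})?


Start: S' -> .S
For each item with dot before a nonterminal B, add B -> .γ for every B-production
Closure: [S' -> .S, S -> .dA]


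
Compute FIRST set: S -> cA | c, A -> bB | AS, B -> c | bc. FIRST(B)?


Per alternative of B: FIRST(c) = {c}; FIRST(bc) = {b}
FIRST(B) = {b, c}


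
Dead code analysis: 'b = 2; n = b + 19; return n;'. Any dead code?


b is read by n's definition; n is returned
No dead code


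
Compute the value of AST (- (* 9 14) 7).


Evaluate inner: (* 9 14) = 126
Evaluate root: (- 126 7) = 119
Result: 119


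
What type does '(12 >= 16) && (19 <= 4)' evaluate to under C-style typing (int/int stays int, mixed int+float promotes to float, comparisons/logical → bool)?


Operand types: bool && bool
Rule: logical operators take bool operands and yield bool
Result type: bool


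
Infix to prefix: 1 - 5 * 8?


'*' binds tighter: tree is (- 1 (* 5 8))
Prefix: - 1 * 5 8


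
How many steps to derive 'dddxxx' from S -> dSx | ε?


Derivation: S => dSx => ddSxx => dddSxxx => dddxxx
Steps: 4


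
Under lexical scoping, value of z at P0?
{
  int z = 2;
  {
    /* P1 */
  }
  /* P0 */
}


z declared in the same block as P0
z = 2


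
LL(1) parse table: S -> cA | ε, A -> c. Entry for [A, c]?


For [A, c]: 'c' ∈ FIRST(c)
Entry: A -> c


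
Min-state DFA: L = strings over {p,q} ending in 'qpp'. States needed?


Track the longest suffix of input matching a prefix of 'qpp': 4 classes (prefixes of length 0..3)
Minimal DFA: 4 states


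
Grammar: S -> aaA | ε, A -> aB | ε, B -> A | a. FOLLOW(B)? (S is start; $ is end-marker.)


$ ∈ FOLLOW(S). For each A -> αBβ: add FIRST(β)\{ε} to FOLLOW(B); if β nullable, add FOLLOW(A).
FOLLOW(B) = {$}


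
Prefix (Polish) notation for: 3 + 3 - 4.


left-to-right (same/higher precedence on left): tree is (- (+ 3 3) 4)
Prefix: - + 3 3 4


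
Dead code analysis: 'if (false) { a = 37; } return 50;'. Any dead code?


condition is constant false, so the whole block is unreachable
Dead: 'if (false) { a = 37; }'


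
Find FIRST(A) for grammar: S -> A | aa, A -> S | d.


Per alternative of A: FIRST(S) = {a, d}; FIRST(d) = {d}
FIRST(A) = {a, d}


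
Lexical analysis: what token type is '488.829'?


Pattern: digits with a decimal point
Type: FLOAT_LITERAL


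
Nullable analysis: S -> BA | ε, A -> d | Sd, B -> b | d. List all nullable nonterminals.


A nonterminal is nullable iff some alternative derives ε (directly, or every symbol in it is nullable)
Nullable: {S}


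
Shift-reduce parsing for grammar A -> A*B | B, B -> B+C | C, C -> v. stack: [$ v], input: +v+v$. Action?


'v' on top is the handle for C -> v
Action: reduce (C -> v)


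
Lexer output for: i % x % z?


Scan left to right, longest-match per lexeme
Tokens: ID(i), OP(%), ID(x), OP(%), ID(z)


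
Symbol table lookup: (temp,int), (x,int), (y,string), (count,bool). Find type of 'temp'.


Lookup 'temp' → type int


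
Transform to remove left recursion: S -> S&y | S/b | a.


Left-recursive alternatives: S&y, S/b; non-recursive: a
Introduce S': S -> aS', S' -> &yS' | /bS' | ε


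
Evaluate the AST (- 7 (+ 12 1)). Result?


Evaluate inner: (+ 12 1) = 13
Evaluate root: (- 7 13) = -6
Result: -6


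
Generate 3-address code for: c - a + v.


Break into single-operator statements:
t1 = c - a
t2 = t1 + v


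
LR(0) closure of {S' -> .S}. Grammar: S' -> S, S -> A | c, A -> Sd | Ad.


Start: S' -> .S
For each item with dot before a nonterminal B, add B -> .γ for every B-production
Closure: [S' -> .S, S -> .A, S -> .c, A -> .Sd, A -> .Ad]


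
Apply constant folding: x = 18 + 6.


18 + 6 = 24 at compile time
Optimized: x = 24


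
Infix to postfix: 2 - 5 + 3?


Left to right (same or higher precedence on left)
Postfix: 2 5 - 3 +


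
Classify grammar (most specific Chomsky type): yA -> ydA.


LHS has context (more than one symbol) and |LHS| ≤ |RHS|
Classification: Type 1 (Context-Sensitive)


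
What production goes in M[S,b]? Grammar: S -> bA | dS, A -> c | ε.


For [S, b]: 'b' ∈ FIRST(bA)
Entry: S -> bA


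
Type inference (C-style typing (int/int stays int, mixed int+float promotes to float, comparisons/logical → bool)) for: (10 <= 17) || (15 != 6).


Operand types: bool || bool
Rule: logical operators take bool operands and yield bool
Result type: bool


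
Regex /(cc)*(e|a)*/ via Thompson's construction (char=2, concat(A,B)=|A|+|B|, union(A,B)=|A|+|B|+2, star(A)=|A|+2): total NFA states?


Syntax tree has 4 char leaf(s), 1 union(s), 2 star(s)
chars contribute 4×2 = 8; each union adds +2; each star adds +2
Total: 8 + 2 + 4 = 14 states


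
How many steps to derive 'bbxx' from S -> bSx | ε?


Derivation: S => bSx => bbSxx => bbxx
Steps: 3


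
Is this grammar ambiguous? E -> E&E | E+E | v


'v&v+v' has two parse trees (no precedence encoded between & and +)
Ambiguous


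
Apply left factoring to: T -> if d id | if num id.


Common prefix: 'if'
Factored: T -> if T', T' -> d id | num id


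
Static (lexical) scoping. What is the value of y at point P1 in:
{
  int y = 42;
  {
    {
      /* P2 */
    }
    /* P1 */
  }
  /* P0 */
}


P1's block does not declare y; resolves to the enclosing declaration at depth 0
y = 42


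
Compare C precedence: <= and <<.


'<<' is shift (level 8); '<=' is relational (level 7)
Higher level binds tighter
'<<' has higher precedence than '<='


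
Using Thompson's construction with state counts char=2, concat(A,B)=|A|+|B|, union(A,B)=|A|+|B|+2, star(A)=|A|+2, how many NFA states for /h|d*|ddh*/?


Syntax tree has 5 char leaf(s), 2 union(s), 2 star(s)
chars contribute 5×2 = 10; each union adds +2; each star adds +2
Total: 10 + 4 + 4 = 18 states


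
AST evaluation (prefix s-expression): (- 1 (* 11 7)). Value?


Evaluate inner: (* 11 7) = 77
Evaluate root: (- 1 77) = -76
Result: -76


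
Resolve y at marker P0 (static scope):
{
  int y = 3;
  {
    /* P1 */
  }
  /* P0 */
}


y declared in the same block as P0
y = 3


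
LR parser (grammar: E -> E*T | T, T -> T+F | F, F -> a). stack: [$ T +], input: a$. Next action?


no handle; shift 'a'
Action: shift


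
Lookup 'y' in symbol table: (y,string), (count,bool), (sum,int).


Lookup 'y' → type string


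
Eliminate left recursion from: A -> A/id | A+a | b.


Left-recursive alternatives: A/id, A+a; non-recursive: b
Introduce A': A -> bA', A' -> /idA' | +aA' | ε


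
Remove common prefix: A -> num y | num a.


Common prefix: 'num'
Factored: A -> num A', A' -> y | a


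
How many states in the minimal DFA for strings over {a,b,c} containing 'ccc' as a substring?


KMP-style automaton: 3 progress states + 1 absorbing accept = 4
Minimal DFA: 4 states


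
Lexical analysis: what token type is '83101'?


Pattern: digits only
Type: INTEGER_LITERAL


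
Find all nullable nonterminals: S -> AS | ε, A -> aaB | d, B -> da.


A nonterminal is nullable iff some alternative derives ε (directly, or every symbol in it is nullable)
Nullable: {S}


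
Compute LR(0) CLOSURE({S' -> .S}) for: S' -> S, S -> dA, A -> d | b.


Start: S' -> .S
For each item with dot before a nonterminal B, add B -> .γ for every B-production
Closure: [S' -> .S, S -> .dA]


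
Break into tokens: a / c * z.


Scan left to right, longest-match per lexeme
Tokens: ID(a), OP(/), ID(c), OP(*), ID(z)


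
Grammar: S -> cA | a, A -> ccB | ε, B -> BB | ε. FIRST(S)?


Per alternative of S: FIRST(cA) = {c}; FIRST(a) = {a}
FIRST(S) = {a, c}


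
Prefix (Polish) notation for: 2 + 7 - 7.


left-to-right (same/higher precedence on left): tree is (- (+ 2 7) 7)
Prefix: - + 2 7 7


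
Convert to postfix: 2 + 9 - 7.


Left to right (same or higher precedence on left)
Postfix: 2 9 + 7 -


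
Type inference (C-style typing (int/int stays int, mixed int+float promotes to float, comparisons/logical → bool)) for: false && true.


Operand types: bool && bool
Rule: logical operators take bool operands and yield bool
Result type: bool


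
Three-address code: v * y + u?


Break into single-operator statements:
t1 = v * y
t2 = t1 + u


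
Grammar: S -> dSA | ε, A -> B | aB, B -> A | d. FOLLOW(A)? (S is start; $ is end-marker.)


$ ∈ FOLLOW(S). For each A -> αBβ: add FIRST(β)\{ε} to FOLLOW(B); if β nullable, add FOLLOW(A).
FOLLOW(A) = {$, a, d}


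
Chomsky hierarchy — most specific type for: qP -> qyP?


LHS has context (more than one symbol) and |LHS| ≤ |RHS|
Classification: Type 1 (Context-Sensitive)


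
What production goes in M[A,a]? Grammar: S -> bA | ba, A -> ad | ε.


For [A, a]: 'a' ∈ FIRST(ad)
Entry: A -> ad


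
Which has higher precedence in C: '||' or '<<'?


'<<' is shift (level 8); '||' is logical OR (level 1)
Higher level binds tighter
'<<' has higher precedence than '||'


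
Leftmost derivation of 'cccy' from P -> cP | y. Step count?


Derivation: P => cP => ccP => cccP => cccy
Steps: 4


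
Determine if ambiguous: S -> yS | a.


right-linear, alternatives start with distinct terminals 'y' vs 'a': unique leftmost derivation
Unambiguous


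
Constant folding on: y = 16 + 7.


16 + 7 = 23 at compile time
Optimized: y = 23


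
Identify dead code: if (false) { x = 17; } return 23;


condition is constant false, so the whole block is unreachable
Dead: 'if (false) { x = 17; }'


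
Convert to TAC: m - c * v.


Break into single-operator statements:
t1 = c * v
t2 = m - t1


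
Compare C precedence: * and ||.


'*' is multiplicative (level 10); '||' is logical OR (level 1)
Higher level binds tighter
'*' has higher precedence than '||'


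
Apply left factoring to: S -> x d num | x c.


Common prefix: 'x'
Factored: S -> x S', S' -> d num | c


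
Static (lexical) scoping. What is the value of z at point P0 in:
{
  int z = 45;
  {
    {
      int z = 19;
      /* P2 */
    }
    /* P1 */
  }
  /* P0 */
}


z declared in the same block as P0
z = 45


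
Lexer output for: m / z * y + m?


Scan left to right, longest-match per lexeme
Tokens: ID(m), OP(/), ID(z), OP(*), ID(y), OP(+), ID(m)


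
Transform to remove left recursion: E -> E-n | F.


Left-recursive alternatives: E-n; non-recursive: F
Introduce E': E -> FE', E' -> -nE' | ε


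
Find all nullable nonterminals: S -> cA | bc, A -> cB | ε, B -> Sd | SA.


A nonterminal is nullable iff some alternative derives ε (directly, or every symbol in it is nullable)
Nullable: {A}


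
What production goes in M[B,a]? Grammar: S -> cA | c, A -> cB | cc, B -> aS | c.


For [B, a]: 'a' ∈ FIRST(aS)
Entry: B -> aS


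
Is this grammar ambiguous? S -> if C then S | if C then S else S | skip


dangling else: 'if C then if C then skip else skip' parses two ways
Ambiguous


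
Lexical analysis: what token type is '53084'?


Pattern: digits only
Type: INTEGER_LITERAL


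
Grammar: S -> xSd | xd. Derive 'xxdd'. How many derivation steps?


Derivation: S => xSd => xxdd
Steps: 2


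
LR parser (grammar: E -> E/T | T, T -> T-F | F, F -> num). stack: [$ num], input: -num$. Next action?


'num' on top is the handle for F -> num
Action: reduce (F -> num)


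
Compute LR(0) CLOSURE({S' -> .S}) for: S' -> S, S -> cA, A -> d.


Start: S' -> .S
For each item with dot before a nonterminal B, add B -> .γ for every B-production
Closure: [S' -> .S, S -> .cA]


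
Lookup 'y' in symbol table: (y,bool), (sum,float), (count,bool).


Lookup 'y' → type bool


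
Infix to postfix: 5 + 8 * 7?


* has higher precedence, evaluate 8*7 first
Postfix: 5 8 7 * +


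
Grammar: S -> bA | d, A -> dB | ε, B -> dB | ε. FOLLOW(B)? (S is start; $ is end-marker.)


$ ∈ FOLLOW(S). For each A -> αBβ: add FIRST(β)\{ε} to FOLLOW(B); if β nullable, add FOLLOW(A).
FOLLOW(B) = {$}


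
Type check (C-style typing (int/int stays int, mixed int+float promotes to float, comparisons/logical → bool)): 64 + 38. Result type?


Operand types: int + int
Rule: mixed int/float promotes to float; int/int stays int
Result type: int


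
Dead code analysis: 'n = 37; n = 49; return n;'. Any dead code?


first assignment to n is overwritten before any read
Dead: 'n = 37'


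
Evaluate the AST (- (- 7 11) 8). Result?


Evaluate inner: (- 7 11) = -4
Evaluate root: (- -4 8) = -12
Result: -12


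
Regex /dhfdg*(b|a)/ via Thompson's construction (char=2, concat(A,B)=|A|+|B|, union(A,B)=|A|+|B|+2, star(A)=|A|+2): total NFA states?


Syntax tree has 7 char leaf(s), 1 union(s), 1 star(s)
chars contribute 7×2 = 14; each union adds +2; each star adds +2
Total: 14 + 2 + 2 = 18 states


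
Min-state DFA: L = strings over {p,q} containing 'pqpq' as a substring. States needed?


KMP-style automaton: 4 progress states + 1 absorbing accept = 5
Minimal DFA: 5 states


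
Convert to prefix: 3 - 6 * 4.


'*' binds tighter: tree is (- 3 (* 6 4))
Prefix: - 3 * 6 4


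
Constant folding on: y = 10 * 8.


10 * 8 = 80 at compile time
Optimized: y = 80


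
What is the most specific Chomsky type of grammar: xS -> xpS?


LHS has context (more than one symbol) and |LHS| ≤ |RHS|
Classification: Type 1 (Context-Sensitive)


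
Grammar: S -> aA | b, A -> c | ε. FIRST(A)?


Per alternative of A: FIRST(c) = {c}; FIRST(ε) = {ε}
FIRST(A) = {c, ε}


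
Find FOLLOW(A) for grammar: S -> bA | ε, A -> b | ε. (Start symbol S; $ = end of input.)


$ ∈ FOLLOW(S). For each A -> αBβ: add FIRST(β)\{ε} to FOLLOW(B); if β nullable, add FOLLOW(A).
FOLLOW(A) = {$}


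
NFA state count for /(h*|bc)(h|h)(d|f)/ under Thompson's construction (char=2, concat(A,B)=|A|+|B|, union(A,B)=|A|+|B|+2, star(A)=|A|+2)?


Syntax tree has 7 char leaf(s), 3 union(s), 1 star(s)
chars contribute 7×2 = 14; each union adds +2; each star adds +2
Total: 14 + 6 + 2 = 22 states


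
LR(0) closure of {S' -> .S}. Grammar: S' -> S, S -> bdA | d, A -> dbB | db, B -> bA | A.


Start: S' -> .S
For each item with dot before a nonterminal B, add B -> .γ for every B-production
Closure: [S' -> .S, S -> .bdA, S -> .d]


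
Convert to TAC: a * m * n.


Break into single-operator statements:
t1 = a * m
t2 = t1 * n


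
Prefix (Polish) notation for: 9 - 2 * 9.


'*' binds tighter: tree is (- 9 (* 2 9))
Prefix: - 9 * 2 9


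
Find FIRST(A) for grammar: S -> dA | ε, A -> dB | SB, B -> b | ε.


Per alternative of A: FIRST(dB) = {d}; FIRST(SB) = {b, d, ε}
FIRST(A) = {b, d, ε}


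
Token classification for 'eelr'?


Pattern: letter/underscore followed by alphanumerics, not a keyword
Type: IDENTIFIER


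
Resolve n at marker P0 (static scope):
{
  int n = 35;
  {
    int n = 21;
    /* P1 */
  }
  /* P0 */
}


n declared in the same block as P0
n = 35


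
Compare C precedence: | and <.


'<' is relational (level 7); '|' is bitwise OR (level 3)
Higher level binds tighter
'<' has higher precedence than '|'


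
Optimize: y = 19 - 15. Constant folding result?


19 - 15 = 4 at compile time
Optimized: y = 4


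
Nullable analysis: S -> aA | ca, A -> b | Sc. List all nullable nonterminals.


A nonterminal is nullable iff some alternative derives ε (directly, or every symbol in it is nullable)
Nullable: {}


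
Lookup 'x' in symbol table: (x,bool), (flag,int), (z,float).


Lookup 'x' → type bool


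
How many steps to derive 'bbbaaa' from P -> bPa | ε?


Derivation: P => bPa => bbPaa => bbbPaaa => bbbaaa
Steps: 4


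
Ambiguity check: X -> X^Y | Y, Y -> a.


precedence layered via separate nonterminal Y: deterministic
Unambiguous


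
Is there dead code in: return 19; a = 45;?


statement follows a return and is unreachable
Dead: 'a = 45'


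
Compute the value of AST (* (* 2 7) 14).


Evaluate inner: (* 2 7) = 14
Evaluate root: (* 14 14) = 196
Result: 196


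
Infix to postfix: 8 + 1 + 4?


Left to right (same or higher precedence on left)
Postfix: 8 1 + 4 +


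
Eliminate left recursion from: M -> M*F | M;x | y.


Left-recursive alternatives: M*F, M;x; non-recursive: y
Introduce M': M -> yM', M' -> *FM' | ;xM' | ε


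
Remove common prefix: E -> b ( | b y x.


Common prefix: 'b'
Factored: E -> b E', E' -> ( | y x


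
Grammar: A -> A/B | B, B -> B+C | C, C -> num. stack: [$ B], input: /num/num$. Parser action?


lookahead ∉ {+} so B won't extend; reduce A -> B
Action: reduce (A -> B)


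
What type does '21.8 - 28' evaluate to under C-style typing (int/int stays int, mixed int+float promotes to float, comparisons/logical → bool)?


Operand types: float - int
Rule: mixed int/float promotes to float; int/int stays int
Result type: float


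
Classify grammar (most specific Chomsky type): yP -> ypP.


LHS has context (more than one symbol) and |LHS| ≤ |RHS|
Classification: Type 1 (Context-Sensitive)


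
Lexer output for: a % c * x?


Scan left to right, longest-match per lexeme
Tokens: ID(a), OP(%), ID(c), OP(*), ID(x)


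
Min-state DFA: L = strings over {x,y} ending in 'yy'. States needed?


Track the longest suffix of input matching a prefix of 'yy': 3 classes (prefixes of length 0..2)
Minimal DFA: 3 states


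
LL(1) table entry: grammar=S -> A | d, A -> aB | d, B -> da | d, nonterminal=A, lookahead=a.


For [A, a]: 'a' ∈ FIRST(aB)
Entry: A -> aB


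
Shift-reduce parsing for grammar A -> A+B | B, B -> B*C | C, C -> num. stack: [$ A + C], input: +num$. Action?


'C' (not preceded by B*) is the handle for B -> C
Action: reduce (B -> C)


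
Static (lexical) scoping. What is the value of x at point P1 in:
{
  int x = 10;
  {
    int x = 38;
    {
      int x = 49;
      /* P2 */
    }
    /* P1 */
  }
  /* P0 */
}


x declared in the same block as P1
x = 38


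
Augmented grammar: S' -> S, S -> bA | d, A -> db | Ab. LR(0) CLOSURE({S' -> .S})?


Start: S' -> .S
For each item with dot before a nonterminal B, add B -> .γ for every B-production
Closure: [S' -> .S, S -> .bA, S -> .d]


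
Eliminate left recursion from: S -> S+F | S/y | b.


Left-recursive alternatives: S+F, S/y; non-recursive: b
Introduce S': S -> bS', S' -> +FS' | /yS' | ε


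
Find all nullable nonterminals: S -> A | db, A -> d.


A nonterminal is nullable iff some alternative derives ε (directly, or every symbol in it is nullable)
Nullable: {}


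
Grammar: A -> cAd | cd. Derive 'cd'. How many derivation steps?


Derivation: A => cd
Steps: 1


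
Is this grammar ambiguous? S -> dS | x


right-linear, alternatives start with distinct terminals 'd' vs 'x': unique leftmost derivation
Unambiguous


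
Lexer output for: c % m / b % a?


Scan left to right, longest-match per lexeme
Tokens: ID(c), OP(%), ID(m), OP(/), ID(b), OP(%), ID(a)


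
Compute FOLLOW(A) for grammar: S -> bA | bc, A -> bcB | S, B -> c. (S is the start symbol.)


$ ∈ FOLLOW(S). For each A -> αBβ: add FIRST(β)\{ε} to FOLLOW(B); if β nullable, add FOLLOW(A).
FOLLOW(A) = {$}


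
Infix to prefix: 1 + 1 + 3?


left-to-right (same/higher precedence on left): tree is (+ (+ 1 1) 3)
Prefix: + + 1 1 3


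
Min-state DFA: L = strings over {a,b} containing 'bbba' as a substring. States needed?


KMP-style automaton: 4 progress states + 1 absorbing accept = 5
Minimal DFA: 5 states


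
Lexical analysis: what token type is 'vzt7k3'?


Pattern: letter/underscore followed by alphanumerics, not a keyword
Type: IDENTIFIER


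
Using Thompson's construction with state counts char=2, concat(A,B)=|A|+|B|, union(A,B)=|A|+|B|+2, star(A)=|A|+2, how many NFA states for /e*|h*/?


Syntax tree has 2 char leaf(s), 1 union(s), 2 star(s)
chars contribute 2×2 = 4; each union adds +2; each star adds +2
Total: 4 + 2 + 4 = 10 states


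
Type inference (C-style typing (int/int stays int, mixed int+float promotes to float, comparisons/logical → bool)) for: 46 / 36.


Operand types: int / int
Rule: mixed int/float promotes to float; int/int stays int
Result type: int


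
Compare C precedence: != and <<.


'<<' is shift (level 8); '!=' is equality (level 6)
Higher level binds tighter
'<<' has higher precedence than '!='


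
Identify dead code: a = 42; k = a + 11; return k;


a is read by k's definition; k is returned
No dead code


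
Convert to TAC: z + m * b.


Break into single-operator statements:
t1 = m * b
t2 = z + t1


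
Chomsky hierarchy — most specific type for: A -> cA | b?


Right-linear: every RHS is a terminal or a terminal followed by one nonterminal
Classification: Type 3 (Regular)


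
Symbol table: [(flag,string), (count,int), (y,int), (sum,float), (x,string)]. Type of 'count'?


Lookup 'count' → type int


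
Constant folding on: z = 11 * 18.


11 * 18 = 198 at compile time
Optimized: z = 198


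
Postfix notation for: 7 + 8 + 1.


Left to right (same or higher precedence on left)
Postfix: 7 8 + 1 +


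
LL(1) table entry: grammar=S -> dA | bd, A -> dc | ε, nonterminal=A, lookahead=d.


For [A, d]: 'd' ∈ FIRST(dc)
Entry: A -> dc


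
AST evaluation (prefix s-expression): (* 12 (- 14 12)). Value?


Evaluate inner: (- 14 12) = 2
Evaluate root: (* 12 2) = 24
Result: 24


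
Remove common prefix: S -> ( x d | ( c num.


Common prefix: '('
Factored: S -> ( S', S' -> x d | c num


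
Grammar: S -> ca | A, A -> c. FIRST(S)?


Per alternative of S: FIRST(ca) = {c}; FIRST(A) = {c}
FIRST(S) = {c}


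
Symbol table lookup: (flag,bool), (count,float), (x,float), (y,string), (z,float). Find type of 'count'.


Lookup 'count' → type float


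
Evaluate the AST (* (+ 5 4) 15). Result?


Evaluate inner: (+ 5 4) = 9
Evaluate root: (* 9 15) = 135
Result: 135


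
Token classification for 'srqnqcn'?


Pattern: letter/underscore followed by alphanumerics, not a keyword
Type: IDENTIFIER


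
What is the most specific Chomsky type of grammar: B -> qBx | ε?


Single nonterminal LHS, but q^n x^n is not regular
Classification: Type 2 (Context-Free)


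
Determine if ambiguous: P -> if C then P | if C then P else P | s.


dangling else: 'if C then if C then s else s' parses two ways
Ambiguous


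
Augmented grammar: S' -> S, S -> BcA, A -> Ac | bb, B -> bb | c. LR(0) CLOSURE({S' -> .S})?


Start: S' -> .S
For each item with dot before a nonterminal B, add B -> .γ for every B-production
Closure: [S' -> .S, S -> .BcA, B -> .bb, B -> .c]


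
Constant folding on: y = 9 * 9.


9 * 9 = 81 at compile time
Optimized: y = 81


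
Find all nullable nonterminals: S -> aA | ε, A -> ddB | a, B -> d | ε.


A nonterminal is nullable iff some alternative derives ε (directly, or every symbol in it is nullable)
Nullable: {B, S}


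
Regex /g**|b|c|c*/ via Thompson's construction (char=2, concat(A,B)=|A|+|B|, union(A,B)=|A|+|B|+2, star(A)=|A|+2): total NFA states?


Syntax tree has 4 char leaf(s), 3 union(s), 3 star(s)
chars contribute 4×2 = 8; each union adds +2; each star adds +2
Total: 8 + 6 + 6 = 20 states


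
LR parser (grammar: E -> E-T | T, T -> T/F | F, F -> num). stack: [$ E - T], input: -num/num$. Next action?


handle 'E-T' on top; lookahead ∈ FOLLOW(E) = {-, $}
Action: reduce (E -> E-T)


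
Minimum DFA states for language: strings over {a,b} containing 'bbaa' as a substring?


KMP-style automaton: 4 progress states + 1 absorbing accept = 5
Minimal DFA: 5 states


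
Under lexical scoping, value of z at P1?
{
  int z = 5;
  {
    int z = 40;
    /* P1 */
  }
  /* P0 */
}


z declared in the same block as P1
z = 40


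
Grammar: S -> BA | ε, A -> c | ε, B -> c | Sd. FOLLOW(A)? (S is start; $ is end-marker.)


$ ∈ FOLLOW(S). For each A -> αBβ: add FIRST(β)\{ε} to FOLLOW(B); if β nullable, add FOLLOW(A).
FOLLOW(A) = {$, d}


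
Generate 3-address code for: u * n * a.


Break into single-operator statements:
t1 = u * n
t2 = t1 * a


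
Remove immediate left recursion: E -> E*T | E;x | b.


Left-recursive alternatives: E*T, E;x; non-recursive: b
Introduce E': E -> bE', E' -> *TE' | ;xE' | ε


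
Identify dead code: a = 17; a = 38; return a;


first assignment to a is overwritten before any read
Dead: 'a = 17'


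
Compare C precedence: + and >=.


'+' is additive (level 9); '>=' is relational (level 7)
Higher level binds tighter
'+' has higher precedence than '>='


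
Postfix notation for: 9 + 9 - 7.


Left to right (same or higher precedence on left)
Postfix: 9 9 + 7 -


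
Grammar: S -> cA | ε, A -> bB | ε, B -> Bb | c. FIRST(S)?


Per alternative of S: FIRST(cA) = {c}; FIRST(ε) = {ε}
FIRST(S) = {c, ε}


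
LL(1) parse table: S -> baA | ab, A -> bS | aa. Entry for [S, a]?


For [S, a]: 'a' ∈ FIRST(ab)
Entry: S -> ab


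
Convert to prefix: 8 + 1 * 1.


'*' binds tighter: tree is (+ 8 (* 1 1))
Prefix: + 8 * 1 1


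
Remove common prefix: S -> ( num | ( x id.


Common prefix: '('
Factored: S -> ( S', S' -> num | x id


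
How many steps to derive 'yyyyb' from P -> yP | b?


Derivation: P => yP => yyP => yyyP => yyyyP => yyyyb
Steps: 5


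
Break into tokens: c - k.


Scan left to right, longest-match per lexeme
Tokens: ID(c), OP(-), ID(k)


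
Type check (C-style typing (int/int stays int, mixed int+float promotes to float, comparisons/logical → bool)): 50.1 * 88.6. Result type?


Operand types: float * float
Rule: mixed int/float promotes to float; int/int stays int
Result type: float


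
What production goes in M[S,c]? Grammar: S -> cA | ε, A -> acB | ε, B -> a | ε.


For [S, c]: 'c' ∈ FIRST(cA)
Entry: S -> cA


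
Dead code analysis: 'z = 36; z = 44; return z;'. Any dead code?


first assignment to z is overwritten before any read
Dead: 'z = 36'


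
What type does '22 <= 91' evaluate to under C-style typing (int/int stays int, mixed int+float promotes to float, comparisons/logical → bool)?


Operand types: int <= int
Rule: comparison yields bool
Result type: bool


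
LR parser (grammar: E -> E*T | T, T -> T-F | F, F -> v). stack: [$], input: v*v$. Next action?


no handle on stack; shift 'v'
Action: shift


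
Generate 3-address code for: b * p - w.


Break into single-operator statements:
t1 = b * p
t2 = t1 - w


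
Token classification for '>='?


Pattern: operator symbol
Type: OPERATOR


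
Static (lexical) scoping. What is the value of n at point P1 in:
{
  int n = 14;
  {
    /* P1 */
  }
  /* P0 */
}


P1's block does not declare n; resolves to the enclosing declaration at depth 0
n = 14


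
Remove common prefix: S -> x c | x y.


Common prefix: 'x'
Factored: S -> x S', S' -> c | y


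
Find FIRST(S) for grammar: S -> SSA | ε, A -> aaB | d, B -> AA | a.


Per alternative of S: FIRST(SSA) = {a, d}; FIRST(ε) = {ε}
FIRST(S) = {a, d, ε}


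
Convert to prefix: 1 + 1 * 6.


'*' binds tighter: tree is (+ 1 (* 1 6))
Prefix: + 1 * 1 6


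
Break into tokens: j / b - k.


Scan left to right, longest-match per lexeme
Tokens: ID(j), OP(/), ID(b), OP(-), ID(k)


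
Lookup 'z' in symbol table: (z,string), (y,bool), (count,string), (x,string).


Lookup 'z' → type string


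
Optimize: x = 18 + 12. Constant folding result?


18 + 12 = 30 at compile time
Optimized: x = 30


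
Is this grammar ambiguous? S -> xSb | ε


balanced x^n…b^n: each string has a unique parse
Unambiguous


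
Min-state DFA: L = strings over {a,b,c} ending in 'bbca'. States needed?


Track the longest suffix of input matching a prefix of 'bbca': 5 classes (prefixes of length 0..4)
Minimal DFA: 5 states


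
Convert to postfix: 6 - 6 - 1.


Left to right (same or higher precedence on left)
Postfix: 6 6 - 1 -


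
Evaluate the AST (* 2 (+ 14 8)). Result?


Evaluate inner: (+ 14 8) = 22
Evaluate root: (* 2 22) = 44
Result: 44


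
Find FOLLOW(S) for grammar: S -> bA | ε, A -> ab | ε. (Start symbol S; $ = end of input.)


$ ∈ FOLLOW(S). For each A -> αBβ: add FIRST(β)\{ε} to FOLLOW(B); if β nullable, add FOLLOW(A).
FOLLOW(S) = {$}


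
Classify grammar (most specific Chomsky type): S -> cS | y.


Right-linear: every RHS is a terminal or a terminal followed by one nonterminal
Classification: Type 3 (Regular)


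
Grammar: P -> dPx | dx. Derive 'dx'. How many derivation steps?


Derivation: P => dx
Steps: 1


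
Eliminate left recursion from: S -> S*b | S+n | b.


Left-recursive alternatives: S*b, S+n; non-recursive: b
Introduce S': S -> bS', S' -> *bS' | +nS' | ε


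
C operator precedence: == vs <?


'<' is relational (level 7); '==' is equality (level 6)
Higher level binds tighter
'<' has higher precedence than '=='


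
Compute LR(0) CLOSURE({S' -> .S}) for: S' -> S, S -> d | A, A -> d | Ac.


Start: S' -> .S
For each item with dot before a nonterminal B, add B -> .γ for every B-production
Closure: [S' -> .S, S -> .d, S -> .A, A -> .d, A -> .Ac]


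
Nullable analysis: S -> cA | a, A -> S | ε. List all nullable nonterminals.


A nonterminal is nullable iff some alternative derives ε (directly, or every symbol in it is nullable)
Nullable: {A}


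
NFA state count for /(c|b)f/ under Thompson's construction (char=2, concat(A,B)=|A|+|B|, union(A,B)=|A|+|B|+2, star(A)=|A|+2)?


Syntax tree has 3 char leaf(s), 1 union(s), 0 star(s)
chars contribute 3×2 = 6; each union adds +2; each star adds +2
Total: 6 + 2 + 0 = 8 states


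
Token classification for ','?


Pattern: delimiter/punctuation
Type: PUNCTUATION


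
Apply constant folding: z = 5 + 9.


5 + 9 = 14 at compile time
Optimized: z = 14


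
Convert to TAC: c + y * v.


Break into single-operator statements:
t1 = y * v
t2 = c + t1


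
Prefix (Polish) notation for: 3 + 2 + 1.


left-to-right (same/higher precedence on left): tree is (+ (+ 3 2) 1)
Prefix: + + 3 2 1


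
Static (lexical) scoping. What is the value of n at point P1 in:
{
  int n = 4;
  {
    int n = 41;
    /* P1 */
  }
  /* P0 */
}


n declared in the same block as P1
n = 41


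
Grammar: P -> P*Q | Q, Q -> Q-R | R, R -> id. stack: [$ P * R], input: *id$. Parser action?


'R' (not preceded by Q-) is the handle for Q -> R
Action: reduce (Q -> R)


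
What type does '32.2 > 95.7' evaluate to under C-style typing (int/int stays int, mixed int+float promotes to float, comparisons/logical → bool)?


Operand types: float > float
Rule: comparison yields bool
Result type: bool


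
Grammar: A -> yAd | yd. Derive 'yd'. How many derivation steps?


Derivation: A => yd
Steps: 1


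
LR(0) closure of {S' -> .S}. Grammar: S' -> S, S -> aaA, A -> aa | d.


Start: S' -> .S
For each item with dot before a nonterminal B, add B -> .γ for every B-production
Closure: [S' -> .S, S -> .aaA]


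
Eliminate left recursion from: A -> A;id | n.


Left-recursive alternatives: A;id; non-recursive: n
Introduce A': A -> nA', A' -> ;idA' | ε


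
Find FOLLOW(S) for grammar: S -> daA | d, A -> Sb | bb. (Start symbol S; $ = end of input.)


$ ∈ FOLLOW(S). For each A -> αBβ: add FIRST(β)\{ε} to FOLLOW(B); if β nullable, add FOLLOW(A).
FOLLOW(S) = {$, b}


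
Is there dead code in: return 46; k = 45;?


statement follows a return and is unreachable
Dead: 'k = 45'


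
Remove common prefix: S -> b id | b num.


Common prefix: 'b'
Factored: S -> b S', S' -> id | num


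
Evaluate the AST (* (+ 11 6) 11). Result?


Evaluate inner: (+ 11 6) = 17
Evaluate root: (* 17 11) = 187
Result: 187


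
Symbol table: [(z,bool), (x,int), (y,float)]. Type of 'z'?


Lookup 'z' → type bool


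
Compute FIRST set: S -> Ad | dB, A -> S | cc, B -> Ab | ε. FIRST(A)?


Per alternative of A: FIRST(S) = {c, d}; FIRST(cc) = {c}
FIRST(A) = {c, d}


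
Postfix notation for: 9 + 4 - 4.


Left to right (same or higher precedence on left)
Postfix: 9 4 + 4 -


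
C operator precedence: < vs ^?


'<' is relational (level 7); '^' is bitwise XOR (level 4)
Higher level binds tighter
'<' has higher precedence than '^'


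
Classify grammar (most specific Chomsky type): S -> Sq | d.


Left-linear: every RHS is a terminal or one nonterminal followed by a terminal
Classification: Type 3 (Regular)


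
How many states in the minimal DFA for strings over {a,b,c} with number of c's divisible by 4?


Track (count of c) mod 4: states 0..3, accept at 0
Minimal DFA: 4 states


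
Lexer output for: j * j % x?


Scan left to right, longest-match per lexeme
Tokens: ID(j), OP(*), ID(j), OP(%), ID(x)


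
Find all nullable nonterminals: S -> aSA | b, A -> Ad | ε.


A nonterminal is nullable iff some alternative derives ε (directly, or every symbol in it is nullable)
Nullable: {A}


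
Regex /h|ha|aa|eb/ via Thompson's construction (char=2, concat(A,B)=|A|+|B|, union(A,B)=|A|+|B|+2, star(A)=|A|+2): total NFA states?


Syntax tree has 7 char leaf(s), 3 union(s), 0 star(s)
chars contribute 7×2 = 14; each union adds +2; each star adds +2
Total: 14 + 6 + 0 = 20 states


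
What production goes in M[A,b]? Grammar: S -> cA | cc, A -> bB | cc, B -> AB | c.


For [A, b]: 'b' ∈ FIRST(bB)
Entry: A -> bB


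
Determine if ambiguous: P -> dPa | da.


balanced d^n…a^n: each string has a unique parse
Unambiguous


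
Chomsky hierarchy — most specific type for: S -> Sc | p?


Left-linear: every RHS is a terminal or one nonterminal followed by a terminal
Classification: Type 3 (Regular)


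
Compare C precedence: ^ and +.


'+' is additive (level 9); '^' is bitwise XOR (level 4)
Higher level binds tighter
'+' has higher precedence than '^'


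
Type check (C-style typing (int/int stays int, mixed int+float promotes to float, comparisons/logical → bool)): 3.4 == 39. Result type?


Operand types: float == int
Rule: comparison yields bool
Result type: bool


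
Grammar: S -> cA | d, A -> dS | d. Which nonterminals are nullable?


A nonterminal is nullable iff some alternative derives ε (directly, or every symbol in it is nullable)
Nullable: {}


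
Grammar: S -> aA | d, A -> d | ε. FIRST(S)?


Per alternative of S: FIRST(aA) = {a}; FIRST(d) = {d}
FIRST(S) = {a, d}


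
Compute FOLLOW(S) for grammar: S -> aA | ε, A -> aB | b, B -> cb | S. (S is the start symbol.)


$ ∈ FOLLOW(S). For each A -> αBβ: add FIRST(β)\{ε} to FOLLOW(B); if β nullable, add FOLLOW(A).
FOLLOW(S) = {$}


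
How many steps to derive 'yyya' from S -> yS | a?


Derivation: S => yS => yyS => yyyS => yyya
Steps: 4


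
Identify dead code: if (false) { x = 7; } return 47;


condition is constant false, so the whole block is unreachable
Dead: 'if (false) { x = 7; }'


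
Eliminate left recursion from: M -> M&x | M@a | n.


Left-recursive alternatives: M&x, M@a; non-recursive: n
Introduce M': M -> nM', M' -> &xM' | @aM' | ε


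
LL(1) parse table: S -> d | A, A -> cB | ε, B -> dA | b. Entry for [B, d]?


For [B, d]: 'd' ∈ FIRST(dA)
Entry: B -> dA


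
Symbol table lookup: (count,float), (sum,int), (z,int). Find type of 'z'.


Lookup 'z' → type int


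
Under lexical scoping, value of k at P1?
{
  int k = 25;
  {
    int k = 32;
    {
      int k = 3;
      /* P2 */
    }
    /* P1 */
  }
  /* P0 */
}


k declared in the same block as P1
k = 32


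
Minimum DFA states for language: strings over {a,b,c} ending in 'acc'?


Track the longest suffix of input matching a prefix of 'acc': 4 classes (prefixes of length 0..3)
Minimal DFA: 4 states


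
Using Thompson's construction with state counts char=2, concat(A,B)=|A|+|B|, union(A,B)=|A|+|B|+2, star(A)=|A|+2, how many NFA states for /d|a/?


Syntax tree has 2 char leaf(s), 1 union(s), 0 star(s)
chars contribute 2×2 = 4; each union adds +2; each star adds +2
Total: 4 + 2 + 0 = 6 states


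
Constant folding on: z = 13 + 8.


13 + 8 = 21 at compile time
Optimized: z = 21


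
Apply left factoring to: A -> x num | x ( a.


Common prefix: 'x'
Factored: A -> x A', A' -> num | ( a


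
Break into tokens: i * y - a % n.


Scan left to right, longest-match per lexeme
Tokens: ID(i), OP(*), ID(y), OP(-), ID(a), OP(%), ID(n)


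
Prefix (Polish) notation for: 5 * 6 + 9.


left-to-right (same/higher precedence on left): tree is (+ (* 5 6) 9)
Prefix: + * 5 6 9


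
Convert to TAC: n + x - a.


Break into single-operator statements:
t1 = n + x
t2 = t1 - a


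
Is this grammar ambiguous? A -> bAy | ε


balanced b^n…y^n: each string has a unique parse
Unambiguous


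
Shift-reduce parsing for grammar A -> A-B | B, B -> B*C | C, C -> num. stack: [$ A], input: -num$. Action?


shift '-' to continue A -> A-B
Action: shift


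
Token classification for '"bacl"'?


Pattern: double-quoted sequence
Type: STRING_LITERAL


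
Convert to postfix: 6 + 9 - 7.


Left to right (same or higher precedence on left)
Postfix: 6 9 + 7 -


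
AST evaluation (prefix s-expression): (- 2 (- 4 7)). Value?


Evaluate inner: (- 4 7) = -3
Evaluate root: (- 2 -3) = 5
Result: 5


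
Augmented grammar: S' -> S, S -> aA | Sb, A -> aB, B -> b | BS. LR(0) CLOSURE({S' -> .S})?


Start: S' -> .S
For each item with dot before a nonterminal B, add B -> .γ for every B-production
Closure: [S' -> .S, S -> .aA, S -> .Sb]


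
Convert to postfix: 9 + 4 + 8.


Left to right (same or higher precedence on left)
Postfix: 9 4 + 8 +


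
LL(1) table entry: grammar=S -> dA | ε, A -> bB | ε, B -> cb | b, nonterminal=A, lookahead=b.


For [A, b]: 'b' ∈ FIRST(bB)
Entry: A -> bB


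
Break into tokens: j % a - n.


Scan left to right, longest-match per lexeme
Tokens: ID(j), OP(%), ID(a), OP(-), ID(n)


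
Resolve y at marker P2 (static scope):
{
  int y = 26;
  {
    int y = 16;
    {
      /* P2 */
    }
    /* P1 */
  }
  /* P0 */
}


P2's block does not declare y; resolves to the enclosing declaration at depth 1
y = 16


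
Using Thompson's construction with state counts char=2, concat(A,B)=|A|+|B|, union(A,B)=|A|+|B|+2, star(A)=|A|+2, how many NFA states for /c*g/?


Syntax tree has 2 char leaf(s), 0 union(s), 1 star(s)
chars contribute 2×2 = 4; each union adds +2; each star adds +2
Total: 4 + 0 + 2 = 6 states


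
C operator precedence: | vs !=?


'!=' is equality (level 6); '|' is bitwise OR (level 3)
Higher level binds tighter
'!=' has higher precedence than '|'


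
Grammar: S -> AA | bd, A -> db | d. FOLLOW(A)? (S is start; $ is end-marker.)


$ ∈ FOLLOW(S). For each A -> αBβ: add FIRST(β)\{ε} to FOLLOW(B); if β nullable, add FOLLOW(A).
FOLLOW(A) = {$, d}


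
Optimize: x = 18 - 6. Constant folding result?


18 - 6 = 12 at compile time
Optimized: x = 12


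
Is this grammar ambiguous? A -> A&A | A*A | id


'id&id*id' has two parse trees (no precedence encoded between & and *)
Ambiguous


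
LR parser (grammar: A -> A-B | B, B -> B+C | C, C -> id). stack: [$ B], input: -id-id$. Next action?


lookahead ∉ {+} so B won't extend; reduce A -> B
Action: reduce (A -> B)
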